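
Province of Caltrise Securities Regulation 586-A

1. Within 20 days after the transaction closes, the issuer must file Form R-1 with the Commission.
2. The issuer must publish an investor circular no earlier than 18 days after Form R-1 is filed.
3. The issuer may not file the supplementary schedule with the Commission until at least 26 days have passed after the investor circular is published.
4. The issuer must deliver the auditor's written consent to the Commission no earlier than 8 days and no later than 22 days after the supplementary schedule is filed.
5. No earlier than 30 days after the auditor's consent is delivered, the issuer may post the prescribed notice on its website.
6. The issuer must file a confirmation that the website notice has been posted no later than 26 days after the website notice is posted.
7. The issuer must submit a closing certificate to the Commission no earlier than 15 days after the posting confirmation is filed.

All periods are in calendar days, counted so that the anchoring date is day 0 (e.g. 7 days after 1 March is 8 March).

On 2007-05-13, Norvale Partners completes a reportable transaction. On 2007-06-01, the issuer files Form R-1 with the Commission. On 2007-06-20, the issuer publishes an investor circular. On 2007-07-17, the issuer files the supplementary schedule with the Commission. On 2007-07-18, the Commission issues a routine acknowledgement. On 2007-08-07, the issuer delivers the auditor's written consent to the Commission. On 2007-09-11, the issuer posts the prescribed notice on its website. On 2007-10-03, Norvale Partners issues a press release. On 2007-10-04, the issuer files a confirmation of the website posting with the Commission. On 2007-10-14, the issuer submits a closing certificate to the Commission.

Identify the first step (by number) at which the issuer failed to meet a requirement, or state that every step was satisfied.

Step 1 — counting 20 days from 2007-05-13 (when the transaction closes) gives a deadline of 2007-06-02; done 2007-06-01 — timely.
Step 2 — must wait 18 days from 2007-06-01 (when Form R-1 is filed), so not before 2007-06-19; done 2007-06-20 — permitted.
Step 3 — must wait 26 days from 2007-06-20 (when the investor circular is published), so not before 2007-07-16; 2007-07-17 is on or after that date.
Step 4 — 8 and 22 days from 2007-07-17 (when the supplementary schedule is filed) are 2007-07-25 and 2007-08-08 respectively; done 2007-08-07 — within the window.
Step 5 — must wait 30 days from 2007-08-07 (when the auditor's consent is delivered), so not before 2007-09-06; done 2007-09-11 — permitted.
Step 6 — counting 26 days from 2007-09-11 (when the website notice is posted) gives a deadline of 2007-10-07; 2007-10-04 is within that limit.
Step 7 — must wait 15 days from 2007-10-04 (when the posting confirmation is filed), so not before 2007-10-19; 2007-10-14 is 5 days before the earliest permitted date.

Step 7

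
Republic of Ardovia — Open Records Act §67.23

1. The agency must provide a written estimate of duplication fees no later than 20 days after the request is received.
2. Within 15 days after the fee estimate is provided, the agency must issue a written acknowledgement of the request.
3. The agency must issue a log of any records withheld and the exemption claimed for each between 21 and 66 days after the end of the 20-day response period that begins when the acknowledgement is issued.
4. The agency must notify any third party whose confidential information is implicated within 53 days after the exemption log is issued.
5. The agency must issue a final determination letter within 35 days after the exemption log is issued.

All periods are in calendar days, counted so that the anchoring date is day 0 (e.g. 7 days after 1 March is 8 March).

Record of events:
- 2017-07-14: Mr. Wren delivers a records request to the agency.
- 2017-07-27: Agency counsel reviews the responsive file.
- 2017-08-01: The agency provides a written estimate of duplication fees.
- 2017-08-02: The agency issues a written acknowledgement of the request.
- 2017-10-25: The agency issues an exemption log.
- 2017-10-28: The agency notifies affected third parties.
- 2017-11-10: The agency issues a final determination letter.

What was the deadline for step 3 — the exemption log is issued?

The acknowledgement is issued on 2017-08-02; the 20-day response period therefore ends 2017-08-22, and step 3 runs from that date. The window is 21–66 days after 2017-08-22; it closes on 2017-10-27.

2017-10-27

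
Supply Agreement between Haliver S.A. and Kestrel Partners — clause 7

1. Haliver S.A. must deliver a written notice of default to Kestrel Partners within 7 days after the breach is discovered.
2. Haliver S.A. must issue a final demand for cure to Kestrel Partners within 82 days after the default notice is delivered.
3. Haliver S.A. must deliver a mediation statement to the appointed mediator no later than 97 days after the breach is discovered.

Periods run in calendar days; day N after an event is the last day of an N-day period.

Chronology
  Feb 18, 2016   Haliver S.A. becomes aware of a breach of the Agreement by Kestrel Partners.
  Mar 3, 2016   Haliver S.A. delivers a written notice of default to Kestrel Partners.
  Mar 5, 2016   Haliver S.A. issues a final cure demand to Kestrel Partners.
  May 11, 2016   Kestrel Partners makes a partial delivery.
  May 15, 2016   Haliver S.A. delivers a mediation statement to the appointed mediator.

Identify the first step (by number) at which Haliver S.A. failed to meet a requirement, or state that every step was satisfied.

Step 1

(1) due by Feb 18, 2016 + 7 days = Feb 25, 2016; not done until Mar 3, 2016, 7 days after the deadline.
Later steps need not be reached.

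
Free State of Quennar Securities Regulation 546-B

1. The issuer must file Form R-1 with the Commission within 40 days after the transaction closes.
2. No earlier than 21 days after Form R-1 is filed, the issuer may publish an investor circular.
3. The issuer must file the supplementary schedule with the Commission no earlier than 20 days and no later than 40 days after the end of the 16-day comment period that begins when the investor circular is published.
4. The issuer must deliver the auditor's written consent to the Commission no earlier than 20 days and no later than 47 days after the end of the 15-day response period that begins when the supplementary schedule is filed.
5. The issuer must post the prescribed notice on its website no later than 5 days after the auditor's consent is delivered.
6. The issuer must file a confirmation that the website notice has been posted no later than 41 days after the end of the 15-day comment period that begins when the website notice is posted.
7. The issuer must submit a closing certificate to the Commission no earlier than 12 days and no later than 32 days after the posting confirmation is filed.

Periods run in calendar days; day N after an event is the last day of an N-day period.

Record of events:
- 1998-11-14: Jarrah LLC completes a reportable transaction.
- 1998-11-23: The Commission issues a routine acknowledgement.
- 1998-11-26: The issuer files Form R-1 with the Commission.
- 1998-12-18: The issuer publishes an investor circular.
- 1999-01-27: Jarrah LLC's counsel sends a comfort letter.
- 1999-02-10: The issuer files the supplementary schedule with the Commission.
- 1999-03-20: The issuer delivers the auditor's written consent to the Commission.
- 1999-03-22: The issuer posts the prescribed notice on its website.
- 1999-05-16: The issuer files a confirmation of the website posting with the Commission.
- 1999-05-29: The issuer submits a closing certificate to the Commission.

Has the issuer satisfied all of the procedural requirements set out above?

(1) due by 1998-11-14 + 40 days = 1998-12-24; 1998-11-26 is within that limit.
(2) permitted from 1998-11-26 + 21 days = 1998-12-17 onward; done 1998-12-18, after the minimum wait.
(3) the permitted window runs from 1999-01-03 + 20 = 1999-01-23 to 1999-01-03 + 40 = 1999-02-12; 1999-02-10 falls inside that range.
(4) the permitted window runs from 1999-02-25 + 20 = 1999-03-17 to 1999-02-25 + 47 = 1999-04-13; done 1999-03-20 — within the window.
(5) due by 1999-03-20 + 5 days = 1999-03-25; done 1999-03-22 — timely.
(6) due by 1999-04-06 + 41 days = 1999-05-17; completed 1999-05-16, before the deadline.
(7) the permitted window runs from 1999-05-16 + 12 = 1999-05-28 to 1999-05-16 + 32 = 1999-06-17; done 1999-05-29 — within the window.

Yes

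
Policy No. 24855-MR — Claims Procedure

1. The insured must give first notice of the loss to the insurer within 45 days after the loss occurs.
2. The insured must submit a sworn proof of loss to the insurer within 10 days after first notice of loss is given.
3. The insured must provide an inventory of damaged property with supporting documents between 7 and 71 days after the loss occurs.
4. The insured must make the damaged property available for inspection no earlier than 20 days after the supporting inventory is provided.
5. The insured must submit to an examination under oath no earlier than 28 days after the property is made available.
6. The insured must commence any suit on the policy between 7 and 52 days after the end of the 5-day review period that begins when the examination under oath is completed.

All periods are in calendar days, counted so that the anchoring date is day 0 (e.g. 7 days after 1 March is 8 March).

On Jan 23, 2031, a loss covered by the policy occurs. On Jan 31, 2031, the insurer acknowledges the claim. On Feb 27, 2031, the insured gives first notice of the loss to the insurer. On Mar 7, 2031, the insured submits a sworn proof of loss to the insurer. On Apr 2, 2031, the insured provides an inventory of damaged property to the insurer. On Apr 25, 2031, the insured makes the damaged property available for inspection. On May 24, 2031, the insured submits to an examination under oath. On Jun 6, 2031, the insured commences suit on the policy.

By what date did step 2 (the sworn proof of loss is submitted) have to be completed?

Step 2 runs from Feb 27, 2031, when first notice of loss is given. 10 days after Feb 27, 2031 is Mar 9, 2031.

Mar 9, 2031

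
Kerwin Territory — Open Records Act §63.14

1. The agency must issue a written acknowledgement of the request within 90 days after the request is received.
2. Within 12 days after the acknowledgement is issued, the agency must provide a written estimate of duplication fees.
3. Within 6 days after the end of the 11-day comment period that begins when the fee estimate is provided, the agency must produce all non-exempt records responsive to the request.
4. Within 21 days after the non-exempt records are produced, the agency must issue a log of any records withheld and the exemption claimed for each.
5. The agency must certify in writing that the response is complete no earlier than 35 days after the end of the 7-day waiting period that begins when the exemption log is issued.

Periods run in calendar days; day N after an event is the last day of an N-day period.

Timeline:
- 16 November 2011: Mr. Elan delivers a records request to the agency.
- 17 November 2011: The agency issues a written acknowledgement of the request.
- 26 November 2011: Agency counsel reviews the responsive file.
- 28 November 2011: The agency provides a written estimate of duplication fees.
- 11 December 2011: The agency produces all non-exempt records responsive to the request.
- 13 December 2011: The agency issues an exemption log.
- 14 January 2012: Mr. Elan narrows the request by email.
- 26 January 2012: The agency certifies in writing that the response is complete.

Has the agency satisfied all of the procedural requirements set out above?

Step 1: 90 days after 16 November 2011 (when the request is received) is 14 February 2012; 17 November 2011 is within that limit.
Step 2: 12 days after 17 November 2011 (when the acknowledgement is issued) is 29 November 2011; completed 28 November 2011, before the deadline.
Step 3: 6 days after 9 December 2011 (end of the 11-day comment period, which began when the fee estimate is provided on 28 November 2011) is 15 December 2011; done 11 December 2011 — timely.
Step 4: 21 days after 11 December 2011 (when the non-exempt records are produced) is 1 January 2012; done 13 December 2011 — timely.
Step 5: the earliest permitted date is 35 days after 20 December 2011 (end of the 7-day waiting period, which began when the exemption log is issued on 13 December 2011), i.e. 24 January 2012; 26 January 2012 is on or after that date.

Yes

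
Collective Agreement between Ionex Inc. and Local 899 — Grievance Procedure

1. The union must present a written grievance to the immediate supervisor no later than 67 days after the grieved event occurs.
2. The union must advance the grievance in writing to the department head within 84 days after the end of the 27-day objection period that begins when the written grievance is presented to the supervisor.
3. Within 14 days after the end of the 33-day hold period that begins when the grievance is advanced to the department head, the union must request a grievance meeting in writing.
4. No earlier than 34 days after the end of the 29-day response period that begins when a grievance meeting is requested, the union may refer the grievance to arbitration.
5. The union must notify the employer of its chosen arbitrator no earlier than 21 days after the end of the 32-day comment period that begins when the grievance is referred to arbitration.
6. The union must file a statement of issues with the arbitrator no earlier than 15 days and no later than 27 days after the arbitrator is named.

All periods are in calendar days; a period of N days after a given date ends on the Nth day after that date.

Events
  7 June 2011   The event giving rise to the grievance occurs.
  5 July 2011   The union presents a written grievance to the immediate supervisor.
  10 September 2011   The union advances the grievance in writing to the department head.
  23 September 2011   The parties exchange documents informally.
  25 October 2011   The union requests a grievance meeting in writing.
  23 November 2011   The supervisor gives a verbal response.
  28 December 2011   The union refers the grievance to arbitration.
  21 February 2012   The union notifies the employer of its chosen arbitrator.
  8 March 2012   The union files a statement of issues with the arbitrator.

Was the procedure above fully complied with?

Yes

(1) due by 7 June 2011 + 67 days = 13 August 2011; completed 5 July 2011, before the deadline.
(2) due by 1 August 2011 + 84 days = 24 October 2011; 10 September 2011 is within that limit.
(3) due by 13 October 2011 + 14 days = 27 October 2011; done 25 October 2011 — timely.
(4) permitted from 23 November 2011 + 34 days = 27 December 2011 onward; done 28 December 2011, after the minimum wait.
(5) permitted from 29 January 2012 + 21 days = 19 February 2012 onward; done 21 February 2012, after the minimum wait.
(6) the permitted window runs from 21 February 2012 + 15 = 7 March 2012 to 21 February 2012 + 27 = 19 March 2012; done 8 March 2012, which is between those dates.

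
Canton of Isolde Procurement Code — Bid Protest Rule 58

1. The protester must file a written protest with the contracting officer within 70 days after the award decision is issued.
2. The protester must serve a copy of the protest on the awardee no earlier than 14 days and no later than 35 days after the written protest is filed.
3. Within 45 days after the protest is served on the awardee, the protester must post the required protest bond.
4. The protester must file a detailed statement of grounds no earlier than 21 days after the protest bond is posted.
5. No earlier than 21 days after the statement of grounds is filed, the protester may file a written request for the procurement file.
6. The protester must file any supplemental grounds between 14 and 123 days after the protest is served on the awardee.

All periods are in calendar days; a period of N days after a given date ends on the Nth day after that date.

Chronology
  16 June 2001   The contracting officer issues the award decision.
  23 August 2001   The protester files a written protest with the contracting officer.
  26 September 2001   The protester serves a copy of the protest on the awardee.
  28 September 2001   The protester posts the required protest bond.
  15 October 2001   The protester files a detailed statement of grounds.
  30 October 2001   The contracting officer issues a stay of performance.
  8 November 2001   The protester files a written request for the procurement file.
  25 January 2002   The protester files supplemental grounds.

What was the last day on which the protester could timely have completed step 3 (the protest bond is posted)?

10 November 2001

Step 3 runs from 26 September 2001, when the protest is served on the awardee. 45 days after 26 September 2001 is 10 November 2001.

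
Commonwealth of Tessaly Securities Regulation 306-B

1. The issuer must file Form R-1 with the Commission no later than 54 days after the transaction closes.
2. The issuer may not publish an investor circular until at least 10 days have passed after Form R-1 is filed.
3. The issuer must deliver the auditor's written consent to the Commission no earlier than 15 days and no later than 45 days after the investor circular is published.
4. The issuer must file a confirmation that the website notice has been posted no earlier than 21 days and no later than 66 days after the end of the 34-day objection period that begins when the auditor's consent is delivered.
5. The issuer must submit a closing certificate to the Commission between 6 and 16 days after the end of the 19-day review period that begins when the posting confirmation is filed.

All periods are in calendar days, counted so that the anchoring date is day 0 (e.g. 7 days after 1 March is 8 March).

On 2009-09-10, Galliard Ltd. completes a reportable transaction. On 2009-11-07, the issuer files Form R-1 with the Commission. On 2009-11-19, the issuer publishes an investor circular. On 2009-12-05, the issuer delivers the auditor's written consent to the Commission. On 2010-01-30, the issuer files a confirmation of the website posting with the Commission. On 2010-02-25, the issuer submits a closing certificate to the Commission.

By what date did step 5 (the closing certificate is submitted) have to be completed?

The posting confirmation is filed on 2010-01-30; the 19-day review period therefore ends 2010-02-18, and step 5 runs from that date. The window is 6–16 days after 2010-02-18; it closes on 2010-03-06.

2010-03-06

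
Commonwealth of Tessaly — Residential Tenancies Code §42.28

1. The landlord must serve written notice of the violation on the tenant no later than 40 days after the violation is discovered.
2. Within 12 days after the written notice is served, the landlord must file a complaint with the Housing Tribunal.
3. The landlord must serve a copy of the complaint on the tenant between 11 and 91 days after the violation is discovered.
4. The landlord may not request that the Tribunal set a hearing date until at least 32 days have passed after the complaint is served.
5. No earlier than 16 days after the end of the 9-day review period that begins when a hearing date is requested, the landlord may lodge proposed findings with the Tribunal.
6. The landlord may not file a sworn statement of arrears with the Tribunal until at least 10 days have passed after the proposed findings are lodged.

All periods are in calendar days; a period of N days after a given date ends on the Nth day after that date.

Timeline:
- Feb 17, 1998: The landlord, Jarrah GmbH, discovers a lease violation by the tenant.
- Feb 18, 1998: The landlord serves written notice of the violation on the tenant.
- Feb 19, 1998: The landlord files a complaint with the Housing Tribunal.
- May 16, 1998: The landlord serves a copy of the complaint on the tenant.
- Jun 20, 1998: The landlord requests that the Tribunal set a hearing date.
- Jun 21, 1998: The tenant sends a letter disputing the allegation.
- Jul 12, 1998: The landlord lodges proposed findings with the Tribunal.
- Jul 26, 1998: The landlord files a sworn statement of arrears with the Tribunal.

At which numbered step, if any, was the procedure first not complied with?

(1) due by Feb 17, 1998 + 40 days = Mar 29, 1998; Feb 18, 1998 is within that limit.
(2) due by Feb 18, 1998 + 12 days = Mar 2, 1998; Feb 19, 1998 is within that limit.
(3) the permitted window runs from Feb 17, 1998 + 11 = Feb 28, 1998 to Feb 17, 1998 + 91 = May 19, 1998; May 16, 1998 falls inside that range.
(4) permitted from May 16, 1998 + 32 days = Jun 17, 1998 onward; done Jun 20, 1998 — permitted.
(5) permitted from Jun 29, 1998 + 16 days = Jul 15, 1998 onward; acted on Jul 12, 1998, 3 days prematurely.
That is the first point of non-compliance.

Step 5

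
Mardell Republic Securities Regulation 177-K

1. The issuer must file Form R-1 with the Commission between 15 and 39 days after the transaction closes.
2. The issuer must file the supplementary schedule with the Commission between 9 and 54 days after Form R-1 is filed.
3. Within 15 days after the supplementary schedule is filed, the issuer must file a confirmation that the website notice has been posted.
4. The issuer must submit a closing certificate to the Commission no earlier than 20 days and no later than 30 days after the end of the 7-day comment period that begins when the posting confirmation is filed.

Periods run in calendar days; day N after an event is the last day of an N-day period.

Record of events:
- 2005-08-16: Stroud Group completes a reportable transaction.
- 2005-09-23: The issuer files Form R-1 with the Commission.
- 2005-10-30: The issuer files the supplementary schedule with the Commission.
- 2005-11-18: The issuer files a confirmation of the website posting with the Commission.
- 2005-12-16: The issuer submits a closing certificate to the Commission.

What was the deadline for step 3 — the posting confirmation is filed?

2005-11-14

Step 3 runs from 2005-10-30, when the supplementary schedule is filed. 15 days after 2005-10-30 is 2005-11-14.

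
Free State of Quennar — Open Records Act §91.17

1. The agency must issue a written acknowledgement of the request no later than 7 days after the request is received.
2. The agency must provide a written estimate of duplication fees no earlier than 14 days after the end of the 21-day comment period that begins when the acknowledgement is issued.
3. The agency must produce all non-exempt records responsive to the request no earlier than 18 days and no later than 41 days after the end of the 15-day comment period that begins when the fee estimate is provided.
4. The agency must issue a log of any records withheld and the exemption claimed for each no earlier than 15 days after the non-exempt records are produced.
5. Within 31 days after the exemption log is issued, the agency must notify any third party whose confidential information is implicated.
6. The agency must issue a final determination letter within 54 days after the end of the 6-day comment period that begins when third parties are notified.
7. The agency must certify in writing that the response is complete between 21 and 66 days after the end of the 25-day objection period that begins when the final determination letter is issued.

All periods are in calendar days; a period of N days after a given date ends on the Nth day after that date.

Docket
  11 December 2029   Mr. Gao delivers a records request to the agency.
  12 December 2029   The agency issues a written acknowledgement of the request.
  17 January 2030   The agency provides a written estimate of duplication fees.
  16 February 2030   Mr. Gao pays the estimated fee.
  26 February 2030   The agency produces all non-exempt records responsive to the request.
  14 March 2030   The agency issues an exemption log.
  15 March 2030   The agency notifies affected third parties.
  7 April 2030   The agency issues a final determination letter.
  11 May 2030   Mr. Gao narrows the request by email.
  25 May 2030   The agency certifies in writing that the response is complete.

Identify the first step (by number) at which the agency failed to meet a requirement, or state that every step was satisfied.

Step 1: 7 days after 11 December 2029 (when the request is received) is 18 December 2029; done 12 December 2029 — timely.
Step 2: the earliest permitted date is 14 days after 2 January 2030 (end of the 21-day comment period, which began when the acknowledgement is issued on 12 December 2029), i.e. 16 January 2030; done 17 January 2030 — permitted.
Step 3: the window is 18–41 days after 1 February 2030 (end of the 15-day comment period, which began when the fee estimate is provided on 17 January 2030), so 19 February 2030 through 14 March 2030; done 26 February 2030, which is between those dates.
Step 4: the earliest permitted date is 15 days after 26 February 2030 (when the non-exempt records are produced), i.e. 13 March 2030; 14 March 2030 is on or after that date.
Step 5: 31 days after 14 March 2030 (when the exemption log is issued) is 14 April 2030; 15 March 2030 is within that limit.
Step 6: 54 days after 21 March 2030 (end of the 6-day comment period, which began when third parties are notified on 15 March 2030) is 14 May 2030; completed 7 April 2030, before the deadline.
Step 7: the window is 21–66 days after 2 May 2030 (end of the 25-day objection period, which began when the final determination letter is issued on 7 April 2030), so 23 May 2030 through 7 July 2030; 25 May 2030 falls inside that range.

None — every step was satisfied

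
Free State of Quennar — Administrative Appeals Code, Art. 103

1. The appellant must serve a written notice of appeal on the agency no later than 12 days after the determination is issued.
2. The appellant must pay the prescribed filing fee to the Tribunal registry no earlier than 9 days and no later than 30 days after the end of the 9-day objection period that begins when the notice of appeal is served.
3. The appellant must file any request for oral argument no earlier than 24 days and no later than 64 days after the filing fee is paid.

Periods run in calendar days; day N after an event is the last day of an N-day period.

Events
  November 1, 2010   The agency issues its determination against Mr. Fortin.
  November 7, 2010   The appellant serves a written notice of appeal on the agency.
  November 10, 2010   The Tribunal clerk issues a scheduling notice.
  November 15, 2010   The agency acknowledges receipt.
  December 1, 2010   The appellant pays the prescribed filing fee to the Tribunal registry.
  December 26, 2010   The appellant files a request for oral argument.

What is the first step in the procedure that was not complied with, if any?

None — every step was satisfied

Step 1: 12 days after November 1, 2010 (when the determination is issued) is November 13, 2010; completed November 7, 2010, before the deadline.
Step 2: the window is 9–30 days after November 16, 2010 (end of the 9-day objection period, which began when the notice of appeal is served on November 7, 2010), so November 25, 2010 through December 16, 2010; done December 1, 2010, which is between those dates.
Step 3: the window is 24–64 days after December 1, 2010 (when the filing fee is paid), so December 25, 2010 through February 3, 2011; done December 26, 2010, which is between those dates.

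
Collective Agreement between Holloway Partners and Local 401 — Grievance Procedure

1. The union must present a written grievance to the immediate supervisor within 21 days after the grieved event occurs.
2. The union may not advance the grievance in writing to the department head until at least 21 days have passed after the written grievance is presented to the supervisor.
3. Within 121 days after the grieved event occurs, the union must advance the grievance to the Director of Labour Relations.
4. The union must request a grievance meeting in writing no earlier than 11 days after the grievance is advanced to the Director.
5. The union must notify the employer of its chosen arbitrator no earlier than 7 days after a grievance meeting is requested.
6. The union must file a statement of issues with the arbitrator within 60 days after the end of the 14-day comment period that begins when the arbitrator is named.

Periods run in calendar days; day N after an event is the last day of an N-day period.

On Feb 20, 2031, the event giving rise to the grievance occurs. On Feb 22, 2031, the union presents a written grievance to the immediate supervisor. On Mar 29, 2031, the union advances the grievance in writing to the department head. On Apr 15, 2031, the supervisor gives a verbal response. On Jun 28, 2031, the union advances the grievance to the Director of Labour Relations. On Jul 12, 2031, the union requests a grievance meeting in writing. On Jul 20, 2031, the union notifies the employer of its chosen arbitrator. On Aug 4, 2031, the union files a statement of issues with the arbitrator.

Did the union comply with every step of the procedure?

Step 1 — counting 21 days from Feb 20, 2031 (when the grieved event occurs) gives a deadline of Mar 13, 2031; Feb 22, 2031 is within that limit.
Step 2 — must wait 21 days from Feb 22, 2031 (when the written grievance is presented to the supervisor), so not before Mar 15, 2031; Mar 29, 2031 is on or after that date.
Step 3 — counting 121 days from Feb 20, 2031 (when the grieved event occurs) gives a deadline of Jun 21, 2031; Jun 28, 2031 misses that deadline by 7 days.
The analysis stops there.

No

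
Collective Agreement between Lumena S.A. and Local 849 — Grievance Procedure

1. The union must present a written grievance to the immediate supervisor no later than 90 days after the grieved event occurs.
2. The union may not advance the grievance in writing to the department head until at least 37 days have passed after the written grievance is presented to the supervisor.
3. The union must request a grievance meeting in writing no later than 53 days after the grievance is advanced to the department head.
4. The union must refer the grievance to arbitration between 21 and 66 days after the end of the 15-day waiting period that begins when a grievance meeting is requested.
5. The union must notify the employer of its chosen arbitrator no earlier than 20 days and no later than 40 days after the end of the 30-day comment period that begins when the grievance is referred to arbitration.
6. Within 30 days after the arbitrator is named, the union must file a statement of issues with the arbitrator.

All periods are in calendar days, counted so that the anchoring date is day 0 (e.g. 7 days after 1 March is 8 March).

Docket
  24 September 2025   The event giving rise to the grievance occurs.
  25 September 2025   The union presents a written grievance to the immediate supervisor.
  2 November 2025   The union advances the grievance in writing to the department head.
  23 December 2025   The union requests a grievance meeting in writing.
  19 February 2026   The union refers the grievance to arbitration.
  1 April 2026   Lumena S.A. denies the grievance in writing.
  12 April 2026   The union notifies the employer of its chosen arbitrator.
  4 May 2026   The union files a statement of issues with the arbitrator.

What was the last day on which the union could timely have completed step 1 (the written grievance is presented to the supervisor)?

Step 1 runs from 24 September 2025, when the grieved event occurs. 90 days after 24 September 2025 is 23 December 2025.

23 December 2025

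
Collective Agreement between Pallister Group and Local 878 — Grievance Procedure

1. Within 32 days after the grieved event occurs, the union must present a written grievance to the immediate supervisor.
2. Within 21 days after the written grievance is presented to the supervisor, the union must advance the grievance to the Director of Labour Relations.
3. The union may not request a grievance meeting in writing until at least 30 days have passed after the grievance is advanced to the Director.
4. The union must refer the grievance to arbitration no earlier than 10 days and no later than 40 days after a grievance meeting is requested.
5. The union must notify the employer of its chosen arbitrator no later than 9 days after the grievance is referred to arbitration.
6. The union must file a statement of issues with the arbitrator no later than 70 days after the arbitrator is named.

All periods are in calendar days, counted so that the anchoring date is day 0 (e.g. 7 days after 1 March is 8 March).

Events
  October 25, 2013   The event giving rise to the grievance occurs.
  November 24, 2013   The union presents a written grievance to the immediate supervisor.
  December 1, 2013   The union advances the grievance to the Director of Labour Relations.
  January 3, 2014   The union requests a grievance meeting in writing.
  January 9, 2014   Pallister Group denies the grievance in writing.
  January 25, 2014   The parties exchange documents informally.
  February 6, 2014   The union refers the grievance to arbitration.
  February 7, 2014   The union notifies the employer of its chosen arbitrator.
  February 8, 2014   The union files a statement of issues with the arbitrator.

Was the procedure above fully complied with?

Yes

Step 1: 32 days after October 25, 2013 (when the grieved event occurs) is November 26, 2013; November 24, 2013 is within that limit.
Step 2: 21 days after November 24, 2013 (when the written grievance is presented to the supervisor) is December 15, 2013; completed December 1, 2013, before the deadline.
Step 3: the earliest permitted date is 30 days after December 1, 2013 (when the grievance is advanced to the Director), i.e. December 31, 2013; January 3, 2014 is on or after that date.
Step 4: the window is 10–40 days after January 3, 2014 (when a grievance meeting is requested), so January 13, 2014 through February 12, 2014; done February 6, 2014 — within the window.
Step 5: 9 days after February 6, 2014 (when the grievance is referred to arbitration) is February 15, 2014; done February 7, 2014 — timely.
Step 6: 70 days after February 7, 2014 (when the arbitrator is named) is April 18, 2014; done February 8, 2014 — timely.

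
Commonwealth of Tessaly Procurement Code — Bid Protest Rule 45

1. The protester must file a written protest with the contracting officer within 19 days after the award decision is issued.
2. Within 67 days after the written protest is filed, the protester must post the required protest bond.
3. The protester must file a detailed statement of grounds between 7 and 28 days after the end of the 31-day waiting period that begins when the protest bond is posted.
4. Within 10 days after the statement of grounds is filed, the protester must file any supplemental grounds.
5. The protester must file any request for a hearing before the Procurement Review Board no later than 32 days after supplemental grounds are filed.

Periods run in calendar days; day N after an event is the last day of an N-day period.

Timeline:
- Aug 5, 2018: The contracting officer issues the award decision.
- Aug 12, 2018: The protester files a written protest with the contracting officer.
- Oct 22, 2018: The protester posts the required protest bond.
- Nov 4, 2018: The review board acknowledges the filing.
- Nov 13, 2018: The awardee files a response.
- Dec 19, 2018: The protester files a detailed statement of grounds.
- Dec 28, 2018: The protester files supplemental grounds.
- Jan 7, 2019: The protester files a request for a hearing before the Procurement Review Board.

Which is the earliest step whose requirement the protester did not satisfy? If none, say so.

Step 2

Step 1: 19 days after Aug 5, 2018 (when the award decision is issued) is Aug 24, 2018; Aug 12, 2018 is within that limit.
Step 2: 67 days after Aug 12, 2018 (when the written protest is filed) is Oct 18, 2018; done Oct 22, 2018 — 4 days late.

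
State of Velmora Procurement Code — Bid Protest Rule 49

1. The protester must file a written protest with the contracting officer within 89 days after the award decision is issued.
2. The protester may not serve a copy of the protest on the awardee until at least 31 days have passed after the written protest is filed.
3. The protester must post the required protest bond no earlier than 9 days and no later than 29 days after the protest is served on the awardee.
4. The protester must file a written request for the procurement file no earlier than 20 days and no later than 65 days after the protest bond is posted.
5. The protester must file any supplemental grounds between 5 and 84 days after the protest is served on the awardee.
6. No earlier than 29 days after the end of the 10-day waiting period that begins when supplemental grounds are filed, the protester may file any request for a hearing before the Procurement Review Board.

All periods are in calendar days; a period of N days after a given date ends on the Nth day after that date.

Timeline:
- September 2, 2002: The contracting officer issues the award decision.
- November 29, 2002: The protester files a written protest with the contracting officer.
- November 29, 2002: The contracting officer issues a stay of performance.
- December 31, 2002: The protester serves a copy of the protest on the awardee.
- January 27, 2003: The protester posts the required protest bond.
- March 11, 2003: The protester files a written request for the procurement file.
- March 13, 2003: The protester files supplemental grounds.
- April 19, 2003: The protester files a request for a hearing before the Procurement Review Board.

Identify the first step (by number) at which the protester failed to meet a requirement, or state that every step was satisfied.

Step 6

Step 1 — counting 89 days from September 2, 2002 (when the award decision is issued) gives a deadline of November 30, 2002; November 29, 2002 is within that limit.
Step 2 — must wait 31 days from November 29, 2002 (when the written protest is filed), so not before December 30, 2002; done December 31, 2002 — permitted.
Step 3 — 9 and 29 days from December 31, 2002 (when the protest is served on the awardee) are January 9, 2003 and January 29, 2003 respectively; done January 27, 2003, which is between those dates.
Step 4 — 20 and 65 days from January 27, 2003 (when the protest bond is posted) are February 16, 2003 and April 2, 2003 respectively; done March 11, 2003, which is between those dates.
Step 5 — 5 and 84 days from December 31, 2002 (when the protest is served on the awardee) are January 5, 2003 and March 25, 2003 respectively; March 13, 2003 falls inside that range.
Step 6 — must wait 29 days from March 23, 2003 (end of the 10-day waiting period, which began when supplemental grounds are filed on March 13, 2003), so not before April 21, 2003; acted on April 19, 2003, 2 days prematurely.
The procedure was therefore not followed at step 6.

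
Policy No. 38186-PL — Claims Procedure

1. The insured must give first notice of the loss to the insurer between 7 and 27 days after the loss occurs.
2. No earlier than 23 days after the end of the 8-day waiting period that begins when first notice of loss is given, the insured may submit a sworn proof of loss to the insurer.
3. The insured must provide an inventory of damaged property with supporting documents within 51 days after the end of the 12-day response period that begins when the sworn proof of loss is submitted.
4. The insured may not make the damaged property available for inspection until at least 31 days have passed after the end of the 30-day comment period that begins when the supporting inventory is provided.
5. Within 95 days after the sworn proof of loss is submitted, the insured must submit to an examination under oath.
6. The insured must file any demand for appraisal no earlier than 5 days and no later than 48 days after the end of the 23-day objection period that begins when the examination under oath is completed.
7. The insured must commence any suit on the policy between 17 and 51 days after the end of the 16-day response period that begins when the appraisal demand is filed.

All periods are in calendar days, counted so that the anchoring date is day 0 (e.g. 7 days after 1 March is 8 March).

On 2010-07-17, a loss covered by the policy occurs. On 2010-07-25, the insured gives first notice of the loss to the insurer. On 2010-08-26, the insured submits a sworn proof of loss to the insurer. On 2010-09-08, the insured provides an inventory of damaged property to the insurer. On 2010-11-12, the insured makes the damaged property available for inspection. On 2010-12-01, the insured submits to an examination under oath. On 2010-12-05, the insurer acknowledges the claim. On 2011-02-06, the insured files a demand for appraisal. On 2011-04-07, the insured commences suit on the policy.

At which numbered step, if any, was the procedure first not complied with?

Step 1 — 7 and 27 days from 2010-07-17 (when the loss occurs) are 2010-07-24 and 2010-08-13 respectively; done 2010-07-25 — within the window.
Step 2 — must wait 23 days from 2010-08-02 (end of the 8-day waiting period, which began when first notice of loss is given on 2010-07-25), so not before 2010-08-25; done 2010-08-26 — permitted.
Step 3 — counting 51 days from 2010-09-07 (end of the 12-day response period, which began when the sworn proof of loss is submitted on 2010-08-26) gives a deadline of 2010-10-28; completed 2010-09-08, before the deadline.
Step 4 — must wait 31 days from 2010-10-08 (end of the 30-day comment period, which began when the supporting inventory is provided on 2010-09-08), so not before 2010-11-08; 2010-11-12 is on or after that date.
Step 5 — counting 95 days from 2010-08-26 (when the sworn proof of loss is submitted) gives a deadline of 2010-11-29; done 2010-12-01 — 2 days late.
That is the first point of non-compliance.

Step 5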